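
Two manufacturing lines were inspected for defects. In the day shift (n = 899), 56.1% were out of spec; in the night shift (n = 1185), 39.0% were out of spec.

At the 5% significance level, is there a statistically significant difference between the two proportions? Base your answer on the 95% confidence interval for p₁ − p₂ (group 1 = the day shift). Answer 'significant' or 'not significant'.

The two standard errors are √(0.5610×0.4390/899) = 0.01655 and √(0.3900×0.6100/1185) = 0.01417.
Because the samples are independent, SE_diff = √(0.01655² + 0.01417²) = 0.02179.
Using z* = 1.960 for 95%, ME = 1.960 × 0.02179 = 0.04271.
p̂₁ − p̂₂ = 0.1710; interval 0.1710 ± 0.04271 gives (0.12829, 0.21371).
The interval (0.12829, 0.21371) does not contain 0, so the difference is significant.

significant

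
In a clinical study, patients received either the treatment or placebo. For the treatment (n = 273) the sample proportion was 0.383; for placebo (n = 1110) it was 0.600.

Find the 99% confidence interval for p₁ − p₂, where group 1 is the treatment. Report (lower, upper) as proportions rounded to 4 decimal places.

(-0.3017, -0.1323)

The two standard errors are √(0.3830×0.6170/273) = 0.02942 and √(0.6000×0.4000/1110) = 0.01470.
Because the samples are independent, SE_diff = √(0.02942² + 0.01470²) = 0.03289.
Using z* = 2.576 for 99%, ME = 2.576 × 0.03289 = 0.08472.
p̂₁ − p̂₂ = -0.2170; interval -0.2170 ± 0.08472 gives (-0.3017, -0.1323).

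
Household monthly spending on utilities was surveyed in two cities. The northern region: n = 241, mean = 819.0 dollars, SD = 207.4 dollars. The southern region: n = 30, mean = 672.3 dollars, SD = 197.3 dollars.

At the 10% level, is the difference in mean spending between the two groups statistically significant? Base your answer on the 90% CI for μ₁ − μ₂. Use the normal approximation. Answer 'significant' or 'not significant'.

significant

SE₁ = s₁/√n₁ = 207.4/√241 = 13.3598; SE₂ = 197.3/√30 = 36.0219.
Independent samples, unequal variances: SE_diff = √(SE₁² + SE₂²) = √(178.48425604 + 1297.57727961) = 38.4195.
z* = 1.645, so margin of error = 1.645 × 38.4195 = 63.2001.
Difference in means = 819.0 − 672.3 = 146.7000.
146.7000 ± 63.2001 → (83.4999, 209.9001).
The interval (83.4999, 209.9001) does not contain 0, so the difference is significant.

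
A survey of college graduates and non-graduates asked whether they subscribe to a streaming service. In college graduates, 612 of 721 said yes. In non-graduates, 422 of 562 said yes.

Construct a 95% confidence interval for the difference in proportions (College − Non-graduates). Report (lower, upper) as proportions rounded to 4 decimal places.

(0.0536, 0.1422)

First, p̂₁ = 612/721 = 0.8488; p̂₂ = 422/562 = 0.7509.
The two standard errors are √(0.8488×0.1512/721) = 0.01334 and √(0.7509×0.2491/562) = 0.01824.
Because the samples are independent, SE_diff = √(0.01334² + 0.01824²) = 0.02260.
Using z* = 1.960 for 95%, ME = 1.960 × 0.02260 = 0.04430.
p̂₁ − p̂₂ = 0.0979; interval 0.0979 ± 0.04430 gives (0.0536, 0.1422).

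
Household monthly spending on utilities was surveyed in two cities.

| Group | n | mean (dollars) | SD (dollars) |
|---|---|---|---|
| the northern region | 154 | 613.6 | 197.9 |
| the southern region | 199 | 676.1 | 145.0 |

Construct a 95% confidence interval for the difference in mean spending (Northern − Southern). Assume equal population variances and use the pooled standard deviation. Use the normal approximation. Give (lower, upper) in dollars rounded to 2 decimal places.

s_p = √[((n₁−1)s₁² + (n₂−1)s₂²)/(n₁+n₂−2)] = √[(153·197.9² + 198·145.0²)/351] = 170.0939.
SE = 170.0939·√(1/154 + 1/199) = 18.2553.
With z* = 1.960, margin = 1.960 × 18.2553 = 35.7804.
x̄₁ − x̄₂ = 613.6 − 676.1 = -62.5000; interval -62.5000 ± 35.7804 = (-98.28, -26.72).

(-98.28, -26.72)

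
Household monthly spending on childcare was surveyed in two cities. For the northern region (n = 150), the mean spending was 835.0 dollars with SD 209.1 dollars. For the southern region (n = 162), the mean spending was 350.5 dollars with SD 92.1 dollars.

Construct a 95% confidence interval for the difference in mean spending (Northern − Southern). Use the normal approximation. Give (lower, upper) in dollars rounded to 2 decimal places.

Per-group SEs: s₁/√n₁ = 209.1/√150 = 17.0729, s₂/√n₂ = 92.1/√162 = 7.2361.
Unpooled SE of the difference: √(291.48391441 + 52.36114321) = 18.5431.
Margin of error = z* · SE = 1.960 × 18.5431 = 36.3445.
x̄₁ − x̄₂ = 835.0 − 350.5 = 484.5000.
CI: 484.5000 ± 36.3445 = (448.16, 520.84).

(448.16, 520.84)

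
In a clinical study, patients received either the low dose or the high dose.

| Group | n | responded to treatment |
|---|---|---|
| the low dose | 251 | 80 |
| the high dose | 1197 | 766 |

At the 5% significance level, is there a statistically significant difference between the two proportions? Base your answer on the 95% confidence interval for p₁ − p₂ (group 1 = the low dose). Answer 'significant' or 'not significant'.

significant

First, p̂₁ = 80/251 = 0.3187; p̂₂ = 766/1197 = 0.6399.
The two standard errors are √(0.3187×0.6813/251) = 0.02941 and √(0.6399×0.3601/1197) = 0.01387.
Because the samples are independent, SE_diff = √(0.02941² + 0.01387²) = 0.03252.
Using z* = 1.960 for 95%, ME = 1.960 × 0.03252 = 0.06374.
p̂₁ − p̂₂ = -0.3212; interval -0.3212 ± 0.06374 gives (-0.38494, -0.25746).
The interval (-0.38494, -0.25746) does not contain 0, so the difference is significant.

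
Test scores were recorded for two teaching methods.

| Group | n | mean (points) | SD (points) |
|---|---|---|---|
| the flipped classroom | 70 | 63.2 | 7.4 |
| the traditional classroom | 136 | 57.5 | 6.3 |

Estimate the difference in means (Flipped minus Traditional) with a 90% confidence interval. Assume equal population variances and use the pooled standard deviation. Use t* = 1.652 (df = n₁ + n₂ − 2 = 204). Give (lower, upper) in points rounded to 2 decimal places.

s_p = √[((n₁−1)s₁² + (n₂−1)s₂²)/(n₁+n₂−2)] = √[(69·7.4² + 135·6.3²)/204] = 6.6923.
SE = 6.6923·√(1/70 + 1/136) = 0.9844.
With t* = 1.652, margin = 1.652 × 0.9844 = 1.6262.
x̄₁ − x̄₂ = 63.2 − 57.5 = 5.7000; interval 5.7000 ± 1.6262 = (4.07, 7.33).

(4.07, 7.33)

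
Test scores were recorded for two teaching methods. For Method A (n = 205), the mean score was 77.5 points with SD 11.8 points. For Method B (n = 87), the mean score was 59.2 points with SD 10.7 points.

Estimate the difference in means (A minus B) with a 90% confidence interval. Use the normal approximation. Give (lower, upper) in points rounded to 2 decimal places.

(15.98, 20.62)

Per-group SEs: s₁/√n₁ = 11.8/√205 = 0.8241, s₂/√n₂ = 10.7/√87 = 1.1472.
Unpooled SE of the difference: √(0.67914081 + 1.31606784) = 1.4125.
Margin of error = z* · SE = 1.645 × 1.4125 = 2.3236.
x̄₁ − x̄₂ = 77.5 − 59.2 = 18.3000.
CI: 18.3000 ± 2.3236 = (15.98, 20.62).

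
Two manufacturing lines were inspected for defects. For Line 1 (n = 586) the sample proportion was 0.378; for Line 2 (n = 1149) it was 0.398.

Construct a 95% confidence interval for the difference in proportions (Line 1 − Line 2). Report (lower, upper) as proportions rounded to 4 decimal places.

Each SE is √(p̂(1−p̂)/n): √(0.3780·0.6220/586) = 0.02003 and √(0.3980·0.6020/1149) = 0.01444.
SE(p̂₁ − p̂₂) = √(SE₁² + SE₂²) = √(0.0004012009 + 0.0002085136) = 0.02469, since the two samples are independent.
At 95% confidence z* = 1.960; margin = 1.960 × 0.02469 = 0.04839.
The difference is 0.3780 − 0.3980 = -0.0200, so the interval is -0.0200 ± 0.04839 = (-0.0684, 0.0284).

(-0.0684, 0.0284)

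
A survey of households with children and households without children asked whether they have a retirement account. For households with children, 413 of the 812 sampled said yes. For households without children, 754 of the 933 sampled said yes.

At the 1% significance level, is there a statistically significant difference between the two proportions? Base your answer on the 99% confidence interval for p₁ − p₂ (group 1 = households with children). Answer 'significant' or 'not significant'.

significant

p̂₁ = 413/812 = 0.5086 and p̂₂ = 754/933 = 0.8081.
SE₁ = √(p̂₁(1−p̂₁)/n₁) = √(0.5086·0.4914/812) = 0.01754; SE₂ = √(0.8081·0.1919/933) = 0.01289.
Independent samples: SE of the difference = √(SE₁² + SE₂²) = √(0.0003076516 + 0.0001661521) = 0.02177.
z* for 99% confidence is 2.576, so the margin of error is 2.576 × 0.02177 = 0.05608.
Point estimate p̂₁ − p̂₂ = 0.5086 − 0.8081 = -0.2995.
-0.2995 ± 0.05608 → (-0.35558, -0.24342).
The interval (-0.35558, -0.24342) does not contain 0, so the difference is significant.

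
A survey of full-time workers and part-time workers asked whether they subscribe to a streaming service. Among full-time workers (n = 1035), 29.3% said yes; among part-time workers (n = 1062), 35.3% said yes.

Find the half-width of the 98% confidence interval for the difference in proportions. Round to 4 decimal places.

Each SE is √(p̂(1−p̂)/n): √(0.2930·0.7070/1035) = 0.01415 and √(0.3530·0.6470/1062) = 0.01466.
SE(p̂₁ − p̂₂) = √(SE₁² + SE₂²) = √(0.0002002225 + 0.0002149156) = 0.02037, since the two samples are independent.
At 98% confidence z* = 2.326; margin = 2.326 × 0.02037 = 0.04738.

0.0474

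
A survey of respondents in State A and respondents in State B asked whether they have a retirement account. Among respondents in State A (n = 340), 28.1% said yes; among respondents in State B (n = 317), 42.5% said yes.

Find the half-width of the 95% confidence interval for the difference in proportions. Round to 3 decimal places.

The two standard errors are √(0.2810×0.7190/340) = 0.02438 and √(0.4250×0.5750/317) = 0.02777.
Because the samples are independent, SE_diff = √(0.02438² + 0.02777²) = 0.03695.
Using z* = 1.960 for 95%, ME = 1.960 × 0.03695 = 0.07242.

0.072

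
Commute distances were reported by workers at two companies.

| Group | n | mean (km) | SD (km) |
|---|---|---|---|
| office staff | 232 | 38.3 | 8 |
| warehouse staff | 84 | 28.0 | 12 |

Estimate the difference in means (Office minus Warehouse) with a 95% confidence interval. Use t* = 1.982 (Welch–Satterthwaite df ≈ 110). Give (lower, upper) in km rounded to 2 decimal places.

Per-group SEs: s₁/√n₁ = 8/√232 = 0.5252, s₂/√n₂ = 12/√84 = 1.3093.
Unpooled SE of the difference: √(0.27583504 + 1.71426649) = 1.4107.
Margin of error = t* · SE = 1.982 × 1.4107 = 2.7960.
x̄₁ − x̄₂ = 38.3 − 28.0 = 10.3000.
CI: 10.3000 ± 2.7960 = (7.50, 13.10).

(7.50, 13.10)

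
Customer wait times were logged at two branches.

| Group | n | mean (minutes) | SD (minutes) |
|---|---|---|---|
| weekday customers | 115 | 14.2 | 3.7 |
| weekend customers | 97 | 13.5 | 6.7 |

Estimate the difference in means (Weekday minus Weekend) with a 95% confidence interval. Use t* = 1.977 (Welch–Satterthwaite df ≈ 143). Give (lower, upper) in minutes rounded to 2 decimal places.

Per-group SEs: s₁/√n₁ = 3.7/√115 = 0.3450, s₂/√n₂ = 6.7/√97 = 0.6803.
Unpooled SE of the difference: √(0.119025 + 0.46280809) = 0.7628.
Margin of error = t* · SE = 1.977 × 0.7628 = 1.5081.
x̄₁ − x̄₂ = 14.2 − 13.5 = 0.7000.
CI: 0.7000 ± 1.5081 = (-0.81, 2.21).

(-0.81, 2.21)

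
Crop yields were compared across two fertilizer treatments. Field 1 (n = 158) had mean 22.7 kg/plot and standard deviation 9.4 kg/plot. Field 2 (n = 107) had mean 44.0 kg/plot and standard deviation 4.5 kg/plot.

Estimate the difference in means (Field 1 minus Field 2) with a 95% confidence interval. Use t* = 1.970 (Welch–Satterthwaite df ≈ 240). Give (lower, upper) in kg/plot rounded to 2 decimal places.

Standard errors of each mean: 9.4/√158 = 0.7478 and 4.5/√107 = 0.4350.
SE(x̄₁ − x̄₂) = √(0.7478² + 0.4350²) = 0.8651 for independent samples with unequal variances.
With t* = 1.970, the margin is 1.970 × 0.8651 = 1.7042.
x̄₁ − x̄₂ = 22.7 − 44.0 = -21.3000; the interval is -21.3000 ± 1.7042 = (-23.00, -19.60).

(-23.00, -19.60)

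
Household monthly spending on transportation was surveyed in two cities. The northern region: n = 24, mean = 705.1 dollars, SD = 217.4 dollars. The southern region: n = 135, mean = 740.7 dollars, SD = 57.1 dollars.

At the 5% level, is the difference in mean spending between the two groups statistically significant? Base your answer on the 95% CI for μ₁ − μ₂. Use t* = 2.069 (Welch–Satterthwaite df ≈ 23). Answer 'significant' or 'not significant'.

Standard errors of each mean: 217.4/√24 = 44.3766 and 57.1/√135 = 4.9144.
SE(x̄₁ − x̄₂) = √(44.3766² + 4.9144²) = 44.6479 for independent samples with unequal variances.
With t* = 2.069, the margin is 2.069 × 44.6479 = 92.3765.
x̄₁ − x̄₂ = 705.1 − 740.7 = -35.6000; the interval is -35.6000 ± 92.3765 = (-127.9765, 56.7765).
The interval (-127.9765, 56.7765) contains 0, so the difference is not significant.

not significant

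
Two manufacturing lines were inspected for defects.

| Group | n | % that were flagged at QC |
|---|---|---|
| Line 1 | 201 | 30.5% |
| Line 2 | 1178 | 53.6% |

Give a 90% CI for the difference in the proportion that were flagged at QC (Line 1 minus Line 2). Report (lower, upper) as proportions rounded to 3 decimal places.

The two standard errors are √(0.3050×0.6950/201) = 0.03247 and √(0.5360×0.4640/1178) = 0.01453.
Because the samples are independent, SE_diff = √(0.03247² + 0.01453²) = 0.03557.
Using z* = 1.645 for 90%, ME = 1.645 × 0.03557 = 0.05851.
p̂₁ − p̂₂ = -0.2310; interval -0.2310 ± 0.05851 gives (-0.290, -0.172).

(-0.290, -0.172)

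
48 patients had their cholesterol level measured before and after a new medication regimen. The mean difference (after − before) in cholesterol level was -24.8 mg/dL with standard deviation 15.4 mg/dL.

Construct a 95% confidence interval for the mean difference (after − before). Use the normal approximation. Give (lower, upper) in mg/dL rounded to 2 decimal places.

(-29.16, -20.44)

This is a matched-pairs design, so SE = s_d/√n = 15.4/√48 = 2.2228.
Margin = 1.960 × 2.2228 = 4.3567; the interval is -24.8 ± 4.3567 = (-29.16, -20.44).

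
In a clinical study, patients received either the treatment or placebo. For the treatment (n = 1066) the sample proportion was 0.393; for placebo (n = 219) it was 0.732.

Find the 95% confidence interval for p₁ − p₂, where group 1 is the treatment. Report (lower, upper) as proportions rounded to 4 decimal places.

(-0.4046, -0.2734)

Each SE is √(p̂(1−p̂)/n): √(0.3930·0.6070/1066) = 0.01496 and √(0.7320·0.2680/219) = 0.02993.
SE(p̂₁ − p̂₂) = √(SE₁² + SE₂²) = √(0.0002238016 + 0.0008958049) = 0.03346, since the two samples are independent.
At 95% confidence z* = 1.960; margin = 1.960 × 0.03346 = 0.06558.
The difference is 0.3930 − 0.7320 = -0.3390, so the interval is -0.3390 ± 0.06558 = (-0.4046, -0.2734).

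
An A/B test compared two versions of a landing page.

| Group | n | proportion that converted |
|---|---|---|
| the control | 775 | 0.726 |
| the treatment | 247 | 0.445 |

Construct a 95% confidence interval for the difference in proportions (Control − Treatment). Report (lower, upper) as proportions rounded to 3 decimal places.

(0.212, 0.350)

Each SE is √(p̂(1−p̂)/n): √(0.7260·0.2740/775) = 0.01602 and √(0.4450·0.5550/247) = 0.03162.
SE(p̂₁ − p̂₂) = √(SE₁² + SE₂²) = √(0.0002566404 + 0.0009998244) = 0.03545, since the two samples are independent.
At 95% confidence z* = 1.960; margin = 1.960 × 0.03545 = 0.06948.
The difference is 0.7260 − 0.4450 = 0.2810, so the interval is 0.2810 ± 0.06948 = (0.212, 0.350).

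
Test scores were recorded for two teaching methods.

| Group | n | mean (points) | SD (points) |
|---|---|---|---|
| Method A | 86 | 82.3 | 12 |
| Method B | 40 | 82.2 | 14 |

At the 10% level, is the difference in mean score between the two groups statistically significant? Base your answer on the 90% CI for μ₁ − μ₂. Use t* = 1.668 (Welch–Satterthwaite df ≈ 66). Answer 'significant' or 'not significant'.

SE₁ = s₁/√n₁ = 12/√86 = 1.2940; SE₂ = 14/√40 = 2.2136.
Independent samples, unequal variances: SE_diff = √(SE₁² + SE₂²) = √(1.674436 + 4.90002496) = 2.5641.
t* = 1.668, so margin of error = 1.668 × 2.5641 = 4.2769.
Difference in means = 82.3 − 82.2 = 0.1000.
0.1000 ± 4.2769 → (-4.1769, 4.3769).
The interval (-4.1769, 4.3769) contains 0, so the difference is not significant.

not significant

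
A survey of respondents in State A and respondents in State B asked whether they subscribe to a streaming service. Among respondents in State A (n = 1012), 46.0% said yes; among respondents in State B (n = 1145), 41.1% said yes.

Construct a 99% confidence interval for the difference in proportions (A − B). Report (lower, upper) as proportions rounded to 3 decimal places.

Each SE is √(p̂(1−p̂)/n): √(0.4600·0.5400/1012) = 0.01567 and √(0.4110·0.5890/1145) = 0.01454.
SE(p̂₁ − p̂₂) = √(SE₁² + SE₂²) = √(0.0002455489 + 0.0002114116) = 0.02138, since the two samples are independent.
At 99% confidence z* = 2.576; margin = 2.576 × 0.02138 = 0.05507.
The difference is 0.4600 − 0.4110 = 0.0490, so the interval is 0.0490 ± 0.05507 = (-0.006, 0.104).

(-0.006, 0.104)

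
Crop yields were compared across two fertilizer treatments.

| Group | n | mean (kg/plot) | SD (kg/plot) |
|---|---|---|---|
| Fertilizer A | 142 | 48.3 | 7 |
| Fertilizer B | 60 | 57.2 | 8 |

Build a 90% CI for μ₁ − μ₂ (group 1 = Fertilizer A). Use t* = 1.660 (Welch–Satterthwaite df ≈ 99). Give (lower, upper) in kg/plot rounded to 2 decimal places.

(-10.87, -6.93)

SE₁ = s₁/√n₁ = 7/√142 = 0.5874; SE₂ = 8/√60 = 1.0328.
Independent samples, unequal variances: SE_diff = √(SE₁² + SE₂²) = √(0.34503876 + 1.06667584) = 1.1882.
t* = 1.660, so margin of error = 1.660 × 1.1882 = 1.9724.
Difference in means = 48.3 − 57.2 = -8.9000.
-8.9000 ± 1.9724 → (-10.87, -6.93).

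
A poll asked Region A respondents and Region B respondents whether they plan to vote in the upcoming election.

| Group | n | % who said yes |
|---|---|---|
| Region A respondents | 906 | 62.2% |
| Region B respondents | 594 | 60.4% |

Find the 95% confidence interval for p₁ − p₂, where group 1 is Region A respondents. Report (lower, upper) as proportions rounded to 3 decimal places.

(-0.032, 0.068)

The two standard errors are √(0.6220×0.3780/906) = 0.01611 and √(0.6040×0.3960/594) = 0.02007.
Because the samples are independent, SE_diff = √(0.01611² + 0.02007²) = 0.02574.
Using z* = 1.960 for 95%, ME = 1.960 × 0.02574 = 0.05045.
p̂₁ − p̂₂ = 0.0180; interval 0.0180 ± 0.05045 gives (-0.032, 0.068).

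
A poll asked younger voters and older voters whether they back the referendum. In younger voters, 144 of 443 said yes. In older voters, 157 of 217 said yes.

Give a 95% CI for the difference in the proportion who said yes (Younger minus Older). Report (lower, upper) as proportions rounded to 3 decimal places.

p̂₁ = 144/443 = 0.3251 and p̂₂ = 157/217 = 0.7235.
SE₁ = √(p̂₁(1−p̂₁)/n₁) = √(0.3251·0.6749/443) = 0.02225; SE₂ = √(0.7235·0.2765/217) = 0.03036.
Independent samples: SE of the difference = √(SE₁² + SE₂²) = √(0.0004950625 + 0.0009217296) = 0.03764.
z* for 95% confidence is 1.960, so the margin of error is 1.960 × 0.03764 = 0.07377.
Point estimate p̂₁ − p̂₂ = 0.3251 − 0.7235 = -0.3984.
-0.3984 ± 0.07377 → (-0.472, -0.325).

(-0.472, -0.325)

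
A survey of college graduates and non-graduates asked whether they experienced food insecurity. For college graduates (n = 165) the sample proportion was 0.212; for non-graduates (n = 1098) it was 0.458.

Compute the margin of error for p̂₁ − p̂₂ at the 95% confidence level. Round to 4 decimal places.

The two standard errors are √(0.2120×0.7880/165) = 0.03182 and √(0.4580×0.5420/1098) = 0.01504.
Because the samples are independent, SE_diff = √(0.03182² + 0.01504²) = 0.03520.
Using z* = 1.960 for 95%, ME = 1.960 × 0.03520 = 0.06899.

0.0690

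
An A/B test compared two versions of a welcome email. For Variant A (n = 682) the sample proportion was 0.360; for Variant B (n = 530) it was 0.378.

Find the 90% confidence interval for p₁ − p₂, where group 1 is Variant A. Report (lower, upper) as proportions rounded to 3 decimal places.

Each SE is √(p̂(1−p̂)/n): √(0.3600·0.6400/682) = 0.01838 and √(0.3780·0.6220/530) = 0.02106.
SE(p̂₁ − p̂₂) = √(SE₁² + SE₂²) = √(0.0003378244 + 0.0004435236) = 0.02795, since the two samples are independent.
At 90% confidence z* = 1.645; margin = 1.645 × 0.02795 = 0.04598.
The difference is 0.3600 − 0.3780 = -0.0180, so the interval is -0.0180 ± 0.04598 = (-0.064, 0.028).

(-0.064, 0.028)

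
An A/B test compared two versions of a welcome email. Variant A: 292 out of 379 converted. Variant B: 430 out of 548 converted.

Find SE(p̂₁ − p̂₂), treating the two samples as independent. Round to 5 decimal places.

Sample proportions: 292/379 = 0.7704, 430/548 = 0.7847.
Each SE is √(p̂(1−p̂)/n): √(0.7704·0.2296/379) = 0.02160 and √(0.7847·0.2153/548) = 0.01756.
SE(p̂₁ − p̂₂) = √(SE₁² + SE₂²) = √(0.00046656 + 0.0003083536) = 0.02784, since the two samples are independent.

0.02784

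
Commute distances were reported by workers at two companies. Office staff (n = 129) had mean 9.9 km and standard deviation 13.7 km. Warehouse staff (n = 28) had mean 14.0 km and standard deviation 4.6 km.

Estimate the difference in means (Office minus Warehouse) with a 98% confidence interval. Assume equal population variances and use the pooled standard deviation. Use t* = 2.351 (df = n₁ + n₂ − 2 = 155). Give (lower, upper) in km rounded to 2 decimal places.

s_p = √[((n₁−1)s₁² + (n₂−1)s₂²)/(n₁+n₂−2)] = √[(128·13.7² + 27·4.6²)/155] = 12.5969.
SE = 12.5969·√(1/129 + 1/28) = 2.6263.
With t* = 2.351, margin = 2.351 × 2.6263 = 6.1744.
x̄₁ − x̄₂ = 9.9 − 14.0 = -4.1000; interval -4.1000 ± 6.1744 = (-10.27, 2.07).

(-10.27, 2.07)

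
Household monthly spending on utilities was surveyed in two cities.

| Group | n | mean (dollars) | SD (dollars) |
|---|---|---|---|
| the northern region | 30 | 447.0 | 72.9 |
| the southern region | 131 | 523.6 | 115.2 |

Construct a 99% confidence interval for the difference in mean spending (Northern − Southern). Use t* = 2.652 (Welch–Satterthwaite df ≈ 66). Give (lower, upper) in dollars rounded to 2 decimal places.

(-120.85, -32.35)

Standard errors of each mean: 72.9/√30 = 13.3097 and 115.2/√131 = 10.0651.
SE(x̄₁ − x̄₂) = √(13.3097² + 10.0651²) = 16.6870 for independent samples with unequal variances.
With t* = 2.652, the margin is 2.652 × 16.6870 = 44.2539.
x̄₁ − x̄₂ = 447.0 − 523.6 = -76.6000; the interval is -76.6000 ± 44.2539 = (-120.85, -32.35).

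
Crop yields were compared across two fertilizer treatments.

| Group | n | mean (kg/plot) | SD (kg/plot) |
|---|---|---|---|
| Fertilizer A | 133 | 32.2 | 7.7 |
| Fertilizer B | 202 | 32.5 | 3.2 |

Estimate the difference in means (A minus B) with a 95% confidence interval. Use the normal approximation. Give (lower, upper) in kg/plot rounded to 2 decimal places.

Per-group SEs: s₁/√n₁ = 7.7/√133 = 0.6677, s₂/√n₂ = 3.2/√202 = 0.2252.
Unpooled SE of the difference: √(0.44582329 + 0.05071504) = 0.7047.
Margin of error = z* · SE = 1.960 × 0.7047 = 1.3812.
x̄₁ − x̄₂ = 32.2 − 32.5 = -0.3000.
CI: -0.3000 ± 1.3812 = (-1.68, 1.08).

(-1.68, 1.08)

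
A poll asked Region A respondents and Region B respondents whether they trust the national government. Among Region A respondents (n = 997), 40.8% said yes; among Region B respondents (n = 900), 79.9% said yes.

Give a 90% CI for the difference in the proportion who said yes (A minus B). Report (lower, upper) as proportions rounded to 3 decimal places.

The two standard errors are √(0.4080×0.5920/997) = 0.01556 and √(0.7990×0.2010/900) = 0.01336.
Because the samples are independent, SE_diff = √(0.01556² + 0.01336²) = 0.02051.
Using z* = 1.645 for 90%, ME = 1.645 × 0.02051 = 0.03374.
p̂₁ − p̂₂ = -0.3910; interval -0.3910 ± 0.03374 gives (-0.425, -0.357).

(-0.425, -0.357)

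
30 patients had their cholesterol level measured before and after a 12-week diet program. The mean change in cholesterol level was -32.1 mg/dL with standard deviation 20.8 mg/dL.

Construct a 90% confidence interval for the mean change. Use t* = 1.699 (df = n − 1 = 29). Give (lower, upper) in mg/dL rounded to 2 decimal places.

(-38.55, -25.65)

Paired design: SE = s_d/√n = 20.8/√30 = 3.7975.
t* = 1.699; margin of error = 1.699 × 3.7975 = 6.4520.
-32.1 ± 6.4520 → (-38.55, -25.65).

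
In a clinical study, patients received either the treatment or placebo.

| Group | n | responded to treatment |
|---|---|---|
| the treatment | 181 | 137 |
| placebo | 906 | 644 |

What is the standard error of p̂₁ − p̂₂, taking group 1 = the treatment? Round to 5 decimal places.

Sample proportions: 137/181 = 0.7569, 644/906 = 0.7108.
Each SE is √(p̂(1−p̂)/n): √(0.7569·0.2431/181) = 0.03188 and √(0.7108·0.2892/906) = 0.01506.
SE(p̂₁ − p̂₂) = √(SE₁² + SE₂²) = √(0.0010163344 + 0.0002268036) = 0.03526, since the two samples are independent.

0.03526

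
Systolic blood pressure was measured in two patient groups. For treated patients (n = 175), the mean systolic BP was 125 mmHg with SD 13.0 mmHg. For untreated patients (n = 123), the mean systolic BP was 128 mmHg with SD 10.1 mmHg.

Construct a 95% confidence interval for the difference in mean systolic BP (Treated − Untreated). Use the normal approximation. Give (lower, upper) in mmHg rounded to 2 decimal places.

Per-group SEs: s₁/√n₁ = 13.0/√175 = 0.9827, s₂/√n₂ = 10.1/√123 = 0.9107.
Unpooled SE of the difference: √(0.96569929 + 0.82937449) = 1.3398.
Margin of error = z* · SE = 1.960 × 1.3398 = 2.6260.
x̄₁ − x̄₂ = 125 − 128 = -3.0000.
CI: -3.0000 ± 2.6260 = (-5.63, -0.37).

(-5.63, -0.37)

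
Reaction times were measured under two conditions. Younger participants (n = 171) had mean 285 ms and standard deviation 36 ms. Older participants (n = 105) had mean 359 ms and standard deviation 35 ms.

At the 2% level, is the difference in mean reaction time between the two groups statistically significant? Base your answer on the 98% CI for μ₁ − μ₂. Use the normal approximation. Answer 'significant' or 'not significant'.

significant

SE₁ = s₁/√n₁ = 36/√171 = 2.7530; SE₂ = 35/√105 = 3.4157.
Independent samples, unequal variances: SE_diff = √(SE₁² + SE₂²) = √(7.579009 + 11.66700649) = 4.3870.
z* = 2.326, so margin of error = 2.326 × 4.3870 = 10.2042.
Difference in means = 285 − 359 = -74.0000.
-74.0000 ± 10.2042 → (-84.2042, -63.7958).
The interval (-84.2042, -63.7958) does not contain 0, so the difference is significant.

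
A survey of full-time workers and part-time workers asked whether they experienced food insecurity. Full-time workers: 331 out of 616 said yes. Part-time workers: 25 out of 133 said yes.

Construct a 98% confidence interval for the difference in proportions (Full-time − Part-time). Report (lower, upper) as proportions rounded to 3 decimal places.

p̂₁ = 331/616 = 0.5373 and p̂₂ = 25/133 = 0.1880.
SE₁ = √(p̂₁(1−p̂₁)/n₁) = √(0.5373·0.4627/616) = 0.02009; SE₂ = √(0.1880·0.8120/133) = 0.03388.
Independent samples: SE of the difference = √(SE₁² + SE₂²) = √(0.0004036081 + 0.0011478544) = 0.03939.
z* for 98% confidence is 2.326, so the margin of error is 2.326 × 0.03939 = 0.09162.
Point estimate p̂₁ − p̂₂ = 0.5373 − 0.1880 = 0.3493.
0.3493 ± 0.09162 → (0.258, 0.441).

(0.258, 0.441)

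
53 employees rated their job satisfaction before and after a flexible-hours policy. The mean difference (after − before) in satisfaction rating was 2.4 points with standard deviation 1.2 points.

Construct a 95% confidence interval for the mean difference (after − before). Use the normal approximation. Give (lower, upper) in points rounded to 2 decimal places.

This is a matched-pairs design, so SE = s_d/√n = 1.2/√53 = 0.1648.
Margin = 1.960 × 0.1648 = 0.3230; the interval is 2.4 ± 0.3230 = (2.08, 2.72).

(2.08, 2.72)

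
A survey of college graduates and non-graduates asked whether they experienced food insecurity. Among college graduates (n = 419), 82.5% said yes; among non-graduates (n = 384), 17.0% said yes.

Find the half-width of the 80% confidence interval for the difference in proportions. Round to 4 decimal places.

0.0342

Each SE is √(p̂(1−p̂)/n): √(0.8250·0.1750/419) = 0.01856 and √(0.1700·0.8300/384) = 0.01917.
SE(p̂₁ − p̂₂) = √(SE₁² + SE₂²) = √(0.0003444736 + 0.0003674889) = 0.02668, since the two samples are independent.
At 80% confidence z* = 1.282; margin = 1.282 × 0.02668 = 0.03420.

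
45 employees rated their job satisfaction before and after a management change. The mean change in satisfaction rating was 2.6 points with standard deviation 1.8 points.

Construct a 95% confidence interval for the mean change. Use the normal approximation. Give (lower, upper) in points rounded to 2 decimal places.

This is a matched-pairs design, so SE = s_d/√n = 1.8/√45 = 0.2683.
Margin = 1.960 × 0.2683 = 0.5259; the interval is 2.6 ± 0.5259 = (2.07, 3.13).

(2.07, 3.13)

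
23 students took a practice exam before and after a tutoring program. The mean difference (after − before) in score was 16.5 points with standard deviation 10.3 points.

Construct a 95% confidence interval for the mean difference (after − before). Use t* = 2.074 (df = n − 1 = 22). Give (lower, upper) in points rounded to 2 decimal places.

Paired design: SE = s_d/√n = 10.3/√23 = 2.1477.
t* = 2.074; margin of error = 2.074 × 2.1477 = 4.4543.
16.5 ± 4.4543 → (12.05, 20.95).

(12.05, 20.95)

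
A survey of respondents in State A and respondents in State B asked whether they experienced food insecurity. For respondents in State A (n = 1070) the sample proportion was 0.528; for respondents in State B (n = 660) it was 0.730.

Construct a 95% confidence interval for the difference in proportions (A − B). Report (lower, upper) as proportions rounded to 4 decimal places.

(-0.2472, -0.1568)

SE₁ = √(p̂₁(1−p̂₁)/n₁) = √(0.5280·0.4720/1070) = 0.01526; SE₂ = √(0.7300·0.2700/660) = 0.01728.
Independent samples: SE of the difference = √(SE₁² + SE₂²) = √(0.0002328676 + 0.0002985984) = 0.02305.
z* for 95% confidence is 1.960, so the margin of error is 1.960 × 0.02305 = 0.04518.
Point estimate p̂₁ − p̂₂ = 0.5280 − 0.7300 = -0.2020.
-0.2020 ± 0.04518 → (-0.2472, -0.1568).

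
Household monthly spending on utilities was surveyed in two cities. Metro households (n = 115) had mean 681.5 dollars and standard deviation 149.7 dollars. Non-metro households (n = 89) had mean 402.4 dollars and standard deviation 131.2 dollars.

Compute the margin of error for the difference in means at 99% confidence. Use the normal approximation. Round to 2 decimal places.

50.76

Standard errors of each mean: 149.7/√115 = 13.9596 and 131.2/√89 = 13.9072.
SE(x̄₁ − x̄₂) = √(13.9596² + 13.9072²) = 19.7048 for independent samples with unequal variances.
With z* = 2.576, the margin is 2.576 × 19.7048 = 50.7596.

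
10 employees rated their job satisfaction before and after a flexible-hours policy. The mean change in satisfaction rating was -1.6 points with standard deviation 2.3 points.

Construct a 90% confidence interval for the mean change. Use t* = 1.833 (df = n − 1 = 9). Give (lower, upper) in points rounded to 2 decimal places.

(-2.93, -0.27)

Paired design: SE = s_d/√n = 2.3/√10 = 0.7273.
t* = 1.833; margin of error = 1.833 × 0.7273 = 1.3331.
-1.6 ± 1.3331 → (-2.93, -0.27).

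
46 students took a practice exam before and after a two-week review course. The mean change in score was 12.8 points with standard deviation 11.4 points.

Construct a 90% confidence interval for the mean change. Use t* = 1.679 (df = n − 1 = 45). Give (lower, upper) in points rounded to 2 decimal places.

This is a matched-pairs design, so SE = s_d/√n = 11.4/√46 = 1.6808.
Margin = 1.679 × 1.6808 = 2.8221; the interval is 12.8 ± 2.8221 = (9.98, 15.62).

(9.98, 15.62)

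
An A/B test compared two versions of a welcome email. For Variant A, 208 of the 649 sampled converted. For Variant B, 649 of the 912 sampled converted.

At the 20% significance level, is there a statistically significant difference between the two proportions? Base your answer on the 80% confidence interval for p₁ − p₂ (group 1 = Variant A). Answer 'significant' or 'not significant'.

First, p̂₁ = 208/649 = 0.3205; p̂₂ = 649/912 = 0.7116.
The two standard errors are √(0.3205×0.6795/649) = 0.01832 and √(0.7116×0.2884/912) = 0.01500.
Because the samples are independent, SE_diff = √(0.01832² + 0.01500²) = 0.02368.
Using z* = 1.282 for 80%, ME = 1.282 × 0.02368 = 0.03036.
p̂₁ − p̂₂ = -0.3911; interval -0.3911 ± 0.03036 gives (-0.42146, -0.36074).
The interval (-0.42146, -0.36074) does not contain 0, so the difference is significant.

significant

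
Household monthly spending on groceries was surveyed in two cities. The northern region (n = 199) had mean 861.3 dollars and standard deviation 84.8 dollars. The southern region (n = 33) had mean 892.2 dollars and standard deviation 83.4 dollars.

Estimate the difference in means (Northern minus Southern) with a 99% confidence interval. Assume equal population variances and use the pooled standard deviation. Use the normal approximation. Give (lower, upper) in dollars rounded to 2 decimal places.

Pooled variance s_p² = [198·84.8² + 32·83.4²] / (199+33−2) = 7158.2776, so s_p = 84.6066.
SE_diff = s_p·√(1/n₁ + 1/n₂) = 84.6066·√(1/199 + 1/33) = 15.9025.
z* = 2.576; margin = 2.576 × 15.9025 = 40.9648.
Difference = 861.3 − 892.2 = -30.9000.
-30.9000 ± 40.9648 → (-71.86, 10.06).

(-71.86, 10.06)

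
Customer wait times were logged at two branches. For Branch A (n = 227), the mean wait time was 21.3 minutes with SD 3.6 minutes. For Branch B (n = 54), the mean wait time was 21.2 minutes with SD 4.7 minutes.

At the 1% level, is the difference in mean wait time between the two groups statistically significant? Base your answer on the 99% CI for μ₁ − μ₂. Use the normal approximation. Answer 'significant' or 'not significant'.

not significant

Per-group SEs: s₁/√n₁ = 3.6/√227 = 0.2389, s₂/√n₂ = 4.7/√54 = 0.6396.
Unpooled SE of the difference: √(0.05707321 + 0.40908816) = 0.6828.
Margin of error = z* · SE = 2.576 × 0.6828 = 1.7589.
x̄₁ − x̄₂ = 21.3 − 21.2 = 0.1000.
CI: 0.1000 ± 1.7589 = (-1.6589, 1.8589).
The interval (-1.6589, 1.8589) contains 0, so the difference is not significant.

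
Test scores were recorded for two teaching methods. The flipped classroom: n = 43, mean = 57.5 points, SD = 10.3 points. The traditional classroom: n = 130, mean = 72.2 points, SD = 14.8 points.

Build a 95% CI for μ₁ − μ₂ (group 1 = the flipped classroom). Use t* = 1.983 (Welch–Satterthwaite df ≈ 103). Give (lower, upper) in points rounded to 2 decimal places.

(-18.74, -10.66)

Standard errors of each mean: 10.3/√43 = 1.5707 and 14.8/√130 = 1.2980.
SE(x̄₁ − x̄₂) = √(1.5707² + 1.2980²) = 2.0376 for independent samples with unequal variances.
With t* = 1.983, the margin is 1.983 × 2.0376 = 4.0406.
x̄₁ − x̄₂ = 57.5 − 72.2 = -14.7000; the interval is -14.7000 ± 4.0406 = (-18.74, -10.66).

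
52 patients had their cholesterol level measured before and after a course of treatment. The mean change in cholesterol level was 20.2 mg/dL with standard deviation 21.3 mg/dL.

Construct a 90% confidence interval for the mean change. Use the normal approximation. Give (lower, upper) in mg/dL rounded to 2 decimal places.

This is a matched-pairs design, so SE = s_d/√n = 21.3/√52 = 2.9538.
Margin = 1.645 × 2.9538 = 4.8590; the interval is 20.2 ± 4.8590 = (15.34, 25.06).

(15.34, 25.06)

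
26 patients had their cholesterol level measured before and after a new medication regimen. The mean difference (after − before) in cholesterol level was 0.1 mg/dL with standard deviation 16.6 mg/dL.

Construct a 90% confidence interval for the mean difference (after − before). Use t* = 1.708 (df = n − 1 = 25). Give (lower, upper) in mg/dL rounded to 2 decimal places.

This is a matched-pairs design, so SE = s_d/√n = 16.6/√26 = 3.2555.
Margin = 1.708 × 3.2555 = 5.5604; the interval is 0.1 ± 5.5604 = (-5.46, 5.66).

(-5.46, 5.66)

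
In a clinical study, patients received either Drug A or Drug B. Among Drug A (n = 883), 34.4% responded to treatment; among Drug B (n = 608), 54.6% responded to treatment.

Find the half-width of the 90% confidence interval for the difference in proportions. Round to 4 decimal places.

0.0424

SE₁ = √(p̂₁(1−p̂₁)/n₁) = √(0.3440·0.6560/883) = 0.01599; SE₂ = √(0.5460·0.4540/608) = 0.02019.
Independent samples: SE of the difference = √(SE₁² + SE₂²) = √(0.0002556801 + 0.0004076361) = 0.02575.
z* for 90% confidence is 1.645, so the margin of error is 1.645 × 0.02575 = 0.04236.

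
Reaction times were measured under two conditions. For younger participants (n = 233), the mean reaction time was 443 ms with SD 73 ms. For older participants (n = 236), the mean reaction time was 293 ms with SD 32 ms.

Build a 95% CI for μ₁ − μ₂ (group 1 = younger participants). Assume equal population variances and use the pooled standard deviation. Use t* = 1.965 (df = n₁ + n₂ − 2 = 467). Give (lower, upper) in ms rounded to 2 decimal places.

(139.79, 160.21)

Pooled variance s_p² = [232·73² + 235·32²] / (233+236−2) = 3162.6724, so s_p = 56.2376.
SE_diff = s_p·√(1/n₁ + 1/n₂) = 56.2376·√(1/233 + 1/236) = 5.1937.
t* = 1.965; margin = 1.965 × 5.1937 = 10.2056.
Difference = 443 − 293 = 150.0000.
150.0000 ± 10.2056 → (139.79, 160.21).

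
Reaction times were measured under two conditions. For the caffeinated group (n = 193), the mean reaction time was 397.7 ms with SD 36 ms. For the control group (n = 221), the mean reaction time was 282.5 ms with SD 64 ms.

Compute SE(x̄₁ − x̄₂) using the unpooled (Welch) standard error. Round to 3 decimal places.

SE₁ = s₁/√n₁ = 36/√193 = 2.5913; SE₂ = 64/√221 = 4.3051.
Independent samples, unequal variances: SE_diff = √(SE₁² + SE₂²) = √(6.71483569 + 18.53388601) = 5.0248.

5.025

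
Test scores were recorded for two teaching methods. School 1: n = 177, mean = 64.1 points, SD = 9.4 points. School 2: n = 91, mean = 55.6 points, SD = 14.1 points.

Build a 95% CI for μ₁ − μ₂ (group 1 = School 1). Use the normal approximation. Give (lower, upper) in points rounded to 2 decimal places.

(5.29, 11.71)

Per-group SEs: s₁/√n₁ = 9.4/√177 = 0.7065, s₂/√n₂ = 14.1/√91 = 1.4781.
Unpooled SE of the difference: √(0.49914225 + 2.18477961) = 1.6383.
Margin of error = z* · SE = 1.960 × 1.6383 = 3.2111.
x̄₁ − x̄₂ = 64.1 − 55.6 = 8.5000.
CI: 8.5000 ± 3.2111 = (5.29, 11.71).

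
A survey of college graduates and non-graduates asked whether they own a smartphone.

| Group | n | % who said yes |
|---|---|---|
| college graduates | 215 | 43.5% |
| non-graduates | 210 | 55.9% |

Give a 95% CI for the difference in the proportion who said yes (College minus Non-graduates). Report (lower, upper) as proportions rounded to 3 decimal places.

(-0.218, -0.030)

SE₁ = √(p̂₁(1−p̂₁)/n₁) = √(0.4350·0.5650/215) = 0.03381; SE₂ = √(0.5590·0.4410/210) = 0.03426.
Independent samples: SE of the difference = √(SE₁² + SE₂²) = √(0.0011431161 + 0.0011737476) = 0.04813.
z* for 95% confidence is 1.960, so the margin of error is 1.960 × 0.04813 = 0.09433.
Point estimate p̂₁ − p̂₂ = 0.4350 − 0.5590 = -0.1240.
-0.1240 ± 0.09433 → (-0.218, -0.030).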